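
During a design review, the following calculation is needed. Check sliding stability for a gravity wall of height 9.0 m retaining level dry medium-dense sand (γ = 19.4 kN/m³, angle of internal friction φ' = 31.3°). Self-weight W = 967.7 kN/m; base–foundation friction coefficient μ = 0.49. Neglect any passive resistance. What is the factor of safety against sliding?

K_a = tan²(45° − 31.3°/2) = 0.3162.
P_a = ½K_aγH² = 0.5×0.3162×19.4×9.0² = 248.4 kN/m, acting at H/3 = 3.000 m above the base.
FS_sliding = μW / P_a = 0.49×967.7 / 248.4 = 1.909.

1.91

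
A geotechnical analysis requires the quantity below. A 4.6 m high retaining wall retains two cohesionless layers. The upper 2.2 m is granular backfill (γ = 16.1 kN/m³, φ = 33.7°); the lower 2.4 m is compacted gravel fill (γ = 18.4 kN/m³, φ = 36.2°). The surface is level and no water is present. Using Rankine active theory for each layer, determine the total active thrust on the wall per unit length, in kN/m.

46.7 kN/m

K_a1 = tan²(45°−33.7°/2) = 0.2863; K_a2 = tan²(45°−36.2°/2) = 0.2574.
Layer 1: σ at base = K_a1 γ₁ h₁ = 10.14 kPa; P₁ = ½×10.14×2.2 = 11.15.
Layer 2: σ_v at top = γ₁h₁ = 35.42; σ_h top = K_a2×35.42 = 9.116; σ_h base = K_a2×(35.42+18.4×2.4) = 20.48.
P₂ = ½(9.116+20.48)×2.4 = 35.52. Total P_a = 11.15+35.52 = 46.67 kN/m.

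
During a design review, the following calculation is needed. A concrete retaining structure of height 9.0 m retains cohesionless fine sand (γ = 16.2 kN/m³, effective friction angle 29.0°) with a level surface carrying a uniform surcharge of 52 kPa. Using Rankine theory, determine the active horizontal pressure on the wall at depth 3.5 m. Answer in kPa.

37.7 kPa

K_a = (1 − sin φ)/(1 + sin φ) = 0.3470.
σ_v = γz + q = 16.2 × 3.5 + 52 = 108.7 kPa.
σ_h = K_a σ_v = 0.3470 × 108.7 = 37.72 kPa.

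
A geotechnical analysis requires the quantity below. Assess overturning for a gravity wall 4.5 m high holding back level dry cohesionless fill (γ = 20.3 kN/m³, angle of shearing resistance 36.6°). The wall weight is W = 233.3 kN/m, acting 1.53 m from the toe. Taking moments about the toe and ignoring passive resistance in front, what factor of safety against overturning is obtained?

K_a = tan²(45° − 36.6°/2) = 0.2530.
P_a = ½K_aγH² = 0.5×0.2530×20.3×4.5² = 51.99 kN/m, acting at H/3 = 1.500 m above the base.
Overturning moment M_o = P_a × H/3 = 51.99 × 1.500 = 77.99.
Resisting moment M_r = W × 1.53 = 233.3 × 1.53 = 356.9.
FS_overturning = M_r/M_o = 356.9/77.99 = 4.577.

4.58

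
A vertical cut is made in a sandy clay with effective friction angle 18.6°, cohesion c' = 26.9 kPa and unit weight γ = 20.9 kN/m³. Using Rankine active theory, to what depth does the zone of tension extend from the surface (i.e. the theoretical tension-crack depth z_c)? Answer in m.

3.58 m

K_a = tan²(45° − 18.6°/2) = 0.5163; √K_a = 0.7186.
The active pressure is zero where K_a γ z = 2c√K_a, so z_c = 2c/(γ√K_a) = 2×26.9/(20.9×0.7186) = 3.582 m.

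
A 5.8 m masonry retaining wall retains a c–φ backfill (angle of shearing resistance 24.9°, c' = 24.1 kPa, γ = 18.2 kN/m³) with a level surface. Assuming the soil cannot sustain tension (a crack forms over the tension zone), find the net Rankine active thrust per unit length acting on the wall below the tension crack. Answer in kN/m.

10.1 kN/m

K_a = 0.4074; √K_a = 0.6383.
Tension-crack depth z_c = 2c/(γ√K_a) = 2×24.1/(18.2×0.6383) = 4.149 m.
σ_a at base = K_a γ H − 2c√K_a = 0.4074×18.2×5.8 − 2×24.1×0.6383 = 12.24 kPa.
P_a = ½ × 12.24 × (H − z_c) = 0.5×12.24×1.651 = 10.11 kN/m.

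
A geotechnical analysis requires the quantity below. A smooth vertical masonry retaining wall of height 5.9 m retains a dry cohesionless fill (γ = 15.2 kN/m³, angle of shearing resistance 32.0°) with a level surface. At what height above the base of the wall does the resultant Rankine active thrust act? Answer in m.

K_a = 0.3073.
The pressure distribution is triangular, so the resultant acts at H/3 above the base = 5.9/3 = 1.967 m.

1.97 m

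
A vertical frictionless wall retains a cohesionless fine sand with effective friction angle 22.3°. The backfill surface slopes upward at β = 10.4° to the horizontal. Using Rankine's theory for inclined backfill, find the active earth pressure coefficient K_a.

0.485

K_a = cos β · (cos β − √(cos²β − cos²φ)) / (cos β + √(cos²β − cos²φ)).
cos β = 0.9836, cos φ = 0.9252, √(cos²β − cos²φ) = 0.3338.
K_a = 0.9836 × (0.9836 − 0.3338)/(0.9836 + 0.3338) = 0.4852.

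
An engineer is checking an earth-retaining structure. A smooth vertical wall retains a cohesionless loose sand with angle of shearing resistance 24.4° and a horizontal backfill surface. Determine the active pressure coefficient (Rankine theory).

K_a = tan²(45° − φ/2) = tan²(32.80°) = 0.4153.

0.415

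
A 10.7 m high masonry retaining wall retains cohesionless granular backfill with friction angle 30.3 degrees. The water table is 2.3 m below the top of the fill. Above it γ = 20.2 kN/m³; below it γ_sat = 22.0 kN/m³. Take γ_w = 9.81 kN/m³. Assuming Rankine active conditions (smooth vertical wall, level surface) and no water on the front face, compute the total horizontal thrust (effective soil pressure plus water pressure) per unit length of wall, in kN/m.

K_a = tan²(45° − φ/2) = 0.3293.
γ' = 22.0 − 9.81 = 12.19 kN/m³. Depth below WT = 8.4 m.
σ'_h at WT = K_a γ d_w = 15.30 kPa; at base = 15.30 + K_a γ' × 8.4 = 49.02 kPa.
P₁ (0–2.3 m) = ½×15.30×2.3 = 17.60. P₂ (2.3–10.7 m) = ½(15.30+49.02)×8.4 = 270.2.
P_w = ½ γ_w h₂² = 0.5×9.81×8.4² = 346.1. Total = 17.60+270.2+346.1 = 633.8 kN/m.

634 kN/m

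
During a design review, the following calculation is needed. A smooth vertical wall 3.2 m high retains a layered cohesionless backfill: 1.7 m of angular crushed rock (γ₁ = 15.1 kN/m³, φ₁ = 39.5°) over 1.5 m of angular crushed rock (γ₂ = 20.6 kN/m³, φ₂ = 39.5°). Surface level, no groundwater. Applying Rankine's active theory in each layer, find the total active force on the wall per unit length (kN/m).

K_a1 = tan²(45°−39.5°/2) = 0.2224; K_a2 = tan²(45°−39.5°/2) = 0.2224.
Layer 1: σ at base = K_a1 γ₁ h₁ = 5.710 kPa; P₁ = ½×5.710×1.7 = 4.853.
Layer 2: σ_v at top = γ₁h₁ = 25.67; σ_h top = K_a2×25.67 = 5.710; σ_h base = K_a2×(25.67+20.6×1.5) = 12.58.
P₂ = ½(5.710+12.58)×1.5 = 13.72. Total P_a = 4.853+13.72 = 18.57 kN/m.

18.6 kN/m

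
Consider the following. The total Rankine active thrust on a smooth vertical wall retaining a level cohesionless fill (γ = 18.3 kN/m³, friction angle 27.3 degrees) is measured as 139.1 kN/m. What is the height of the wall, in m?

6.40 m

K_a = 0.3711. P_a = ½ K_a γ H² ⇒ H = √(2P_a/(K_a γ)).
H = √(2×139.1/(0.3711×18.3)) = 6.400 m.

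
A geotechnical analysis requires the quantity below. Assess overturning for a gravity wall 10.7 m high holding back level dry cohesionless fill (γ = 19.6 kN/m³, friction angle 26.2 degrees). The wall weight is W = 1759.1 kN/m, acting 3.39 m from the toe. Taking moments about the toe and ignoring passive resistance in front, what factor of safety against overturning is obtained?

K_a = tan²(45° − 26.2°/2) = 0.3874.
P_a = ½K_aγH² = 0.5×0.3874×19.6×10.7² = 434.7 kN/m, acting at H/3 = 3.567 m above the base.
Overturning moment M_o = P_a × H/3 = 434.7 × 3.567 = 1550.
Resisting moment M_r = W × 3.39 = 1759.1 × 3.39 = 5963.
FS_overturning = M_r/M_o = 5963/1550 = 3.846.

3.85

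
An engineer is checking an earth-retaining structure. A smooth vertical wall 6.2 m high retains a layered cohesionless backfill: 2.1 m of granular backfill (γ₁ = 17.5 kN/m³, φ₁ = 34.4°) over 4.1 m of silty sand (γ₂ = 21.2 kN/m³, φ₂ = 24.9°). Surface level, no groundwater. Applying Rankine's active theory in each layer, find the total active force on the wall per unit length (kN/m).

145 kN/m

K_a1 = tan²(45°−34.4°/2) = 0.2780; K_a2 = tan²(45°−24.9°/2) = 0.4074.
Layer 1: σ at base = K_a1 γ₁ h₁ = 10.22 kPa; P₁ = ½×10.22×2.1 = 10.73.
Layer 2: σ_v at top = γ₁h₁ = 36.75; σ_h top = K_a2×36.75 = 14.97; σ_h base = K_a2×(36.75+21.2×4.1) = 50.39.
P₂ = ½(14.97+50.39)×4.1 = 134.0. Total P_a = 10.73+134.0 = 144.7 kN/m.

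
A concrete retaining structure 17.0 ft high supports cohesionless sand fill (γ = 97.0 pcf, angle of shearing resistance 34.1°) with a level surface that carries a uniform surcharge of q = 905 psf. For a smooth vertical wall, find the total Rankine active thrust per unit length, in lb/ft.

8280 lb/ft

K_a = tan²(45° − φ/2) = 0.2815.
Soil triangle: ½ K_a γ H² = 0.5×0.2815×97.0×17.0² = 3946 lb/ft.
Surcharge rectangle: K_a q H = 0.2815×905×17.0 = 4331 lb/ft.
Total = 3946 + 4331 = 8277 lb/ft.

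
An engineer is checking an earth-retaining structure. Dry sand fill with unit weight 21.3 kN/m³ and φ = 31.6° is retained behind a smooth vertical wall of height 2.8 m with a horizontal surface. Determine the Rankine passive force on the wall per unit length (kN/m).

267 kN/m

K_p = tan²(45° + φ/2) = 3.202.
P_p = ½ K_p γ H² = 0.5 × 3.202 × 21.3 × 2.8² = 267.3 kN/m.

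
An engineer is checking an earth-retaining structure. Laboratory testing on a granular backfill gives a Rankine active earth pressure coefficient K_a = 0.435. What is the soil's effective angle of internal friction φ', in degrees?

23.2°

K_a = tan²(45° − φ/2) ⇒ 45° − φ/2 = arctan(√0.435) = 33.41°.
φ = 2(45° − 33.41°) = 23.19°.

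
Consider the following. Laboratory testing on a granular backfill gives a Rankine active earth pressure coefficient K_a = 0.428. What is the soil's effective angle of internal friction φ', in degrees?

23.6°

K_a = tan²(45° − φ/2) ⇒ 45° − φ/2 = arctan(√0.428) = 33.19°.
φ = 2(45° − 33.19°) = 23.61°.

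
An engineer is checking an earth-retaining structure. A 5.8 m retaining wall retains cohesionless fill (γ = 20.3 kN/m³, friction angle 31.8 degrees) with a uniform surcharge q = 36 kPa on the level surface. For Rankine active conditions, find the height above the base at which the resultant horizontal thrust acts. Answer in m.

K_a = 0.3098.
Triangular part P₁ = ½K_aγH² = 105.8 at H/3 = 1.933 m; rectangular part P₂ = K_a q H = 64.69 at H/2 = 2.900 m.
ȳ = (P₁·1.933 + P₂·2.900)/(P₁+P₂) = 2.300 m.

2.30 m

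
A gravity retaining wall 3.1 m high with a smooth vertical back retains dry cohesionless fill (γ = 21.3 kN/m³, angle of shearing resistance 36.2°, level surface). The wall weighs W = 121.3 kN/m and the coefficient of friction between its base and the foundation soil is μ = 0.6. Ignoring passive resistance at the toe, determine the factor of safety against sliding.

K_a = tan²(45° − 36.2°/2) = 0.2574.
P_a = ½K_aγH² = 0.5×0.2574×21.3×3.1² = 26.34 kN/m, acting at H/3 = 1.033 m above the base.
FS_sliding = μW / P_a = 0.6×121.3 / 26.34 = 2.763.

2.76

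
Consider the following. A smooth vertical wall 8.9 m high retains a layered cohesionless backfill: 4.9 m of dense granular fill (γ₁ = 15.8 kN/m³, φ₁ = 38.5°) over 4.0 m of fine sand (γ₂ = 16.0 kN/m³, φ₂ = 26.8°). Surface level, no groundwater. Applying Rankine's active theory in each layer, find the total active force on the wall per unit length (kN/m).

210 kN/m

K_a1 = tan²(45°−38.5°/2) = 0.2327; K_a2 = tan²(45°−26.8°/2) = 0.3785.
Layer 1: σ at base = K_a1 γ₁ h₁ = 18.01 kPa; P₁ = ½×18.01×4.9 = 44.13.
Layer 2: σ_v at top = γ₁h₁ = 77.42; σ_h top = K_a2×77.42 = 29.30; σ_h base = K_a2×(77.42+16.0×4.0) = 53.52.
P₂ = ½(29.30+53.52)×4.0 = 165.7. Total P_a = 44.13+165.7 = 209.8 kN/m.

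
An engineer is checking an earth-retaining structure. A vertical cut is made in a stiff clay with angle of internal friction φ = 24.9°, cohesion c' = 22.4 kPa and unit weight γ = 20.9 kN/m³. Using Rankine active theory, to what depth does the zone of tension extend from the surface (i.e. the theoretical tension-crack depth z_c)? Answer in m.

3.36 m

K_a = tan²(45° − 24.9°/2) = 0.4074; √K_a = 0.6383.
The active pressure is zero where K_a γ z = 2c√K_a, so z_c = 2c/(γ√K_a) = 2×22.4/(20.9×0.6383) = 3.358 m.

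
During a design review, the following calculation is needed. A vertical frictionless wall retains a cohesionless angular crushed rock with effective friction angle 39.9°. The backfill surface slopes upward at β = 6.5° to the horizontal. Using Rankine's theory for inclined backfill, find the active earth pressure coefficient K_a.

K_a = cos β · (cos β − √(cos²β − cos²φ)) / (cos β + √(cos²β − cos²φ)).
cos β = 0.9936, cos φ = 0.7672, √(cos²β − cos²φ) = 0.6314.
K_a = 0.9936 × (0.9936 − 0.6314)/(0.9936 + 0.6314) = 0.2215.

0.221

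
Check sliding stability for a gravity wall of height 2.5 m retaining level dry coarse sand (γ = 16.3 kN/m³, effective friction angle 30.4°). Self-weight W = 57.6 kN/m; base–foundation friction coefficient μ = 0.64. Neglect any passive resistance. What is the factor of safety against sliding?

2.21

K_a = tan²(45° − 30.4°/2) = 0.3280.
P_a = ½K_aγH² = 0.5×0.3280×16.3×2.5² = 16.71 kN/m, acting at H/3 = 0.8333 m above the base.
FS_sliding = μW / P_a = 0.64×57.6 / 16.71 = 2.206.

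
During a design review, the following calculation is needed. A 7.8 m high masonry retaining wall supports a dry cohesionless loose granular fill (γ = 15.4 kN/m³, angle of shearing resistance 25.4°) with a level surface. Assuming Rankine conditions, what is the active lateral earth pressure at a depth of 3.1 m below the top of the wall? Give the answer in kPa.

19.1 kPa

K_a = (1 − sin φ)/(1 + sin φ) = 0.3996.
σ_h = K_a γ z = 0.3996 × 15.4 × 3.1 = 19.08 kPa.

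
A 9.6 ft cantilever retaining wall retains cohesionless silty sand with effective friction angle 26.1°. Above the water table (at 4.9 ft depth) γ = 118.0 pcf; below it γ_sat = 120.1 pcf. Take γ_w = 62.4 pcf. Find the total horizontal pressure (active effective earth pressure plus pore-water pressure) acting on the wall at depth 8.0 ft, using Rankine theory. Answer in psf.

488 psf

K_a = (1 − sin φ)/(1 + sin φ) = 0.3889.
γ' = 120.1 − 62.4 = 57.70 pcf.
Effective vertical stress at 8.0 ft: σ'_v = 118.0×4.9 + 57.70×3.10 = 757.1 psf.
σ'_h = K_a σ'_v = 0.3889 × 757.1 = 294.5 psf; u = γ_w × 3.10 = 193.4 psf.
Total σ_h = 294.5 + 193.4 = 487.9 psf.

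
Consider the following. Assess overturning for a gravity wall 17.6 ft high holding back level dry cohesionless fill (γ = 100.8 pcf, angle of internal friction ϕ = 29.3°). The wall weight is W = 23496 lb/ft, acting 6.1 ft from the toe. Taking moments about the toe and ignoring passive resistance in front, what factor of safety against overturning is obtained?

4.56

K_a = tan²(45° − 29.3°/2) = 0.3428.
P_a = ½K_aγH² = 0.5×0.3428×100.8×17.6² = 5352 lb/ft, acting at H/3 = 5.867 ft above the base.
Overturning moment M_o = P_a × H/3 = 5352 × 5.867 = 31400.
Resisting moment M_r = W × 6.1 = 23496 × 6.1 = 143300.
FS_overturning = M_r/M_o = 143300/31400 = 4.564.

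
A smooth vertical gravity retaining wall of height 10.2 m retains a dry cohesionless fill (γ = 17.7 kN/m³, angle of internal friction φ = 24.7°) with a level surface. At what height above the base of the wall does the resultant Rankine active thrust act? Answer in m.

3.40 m

K_a = 0.4106.
The pressure distribution is triangular, so the resultant acts at H/3 above the base = 10.2/3 = 3.400 m.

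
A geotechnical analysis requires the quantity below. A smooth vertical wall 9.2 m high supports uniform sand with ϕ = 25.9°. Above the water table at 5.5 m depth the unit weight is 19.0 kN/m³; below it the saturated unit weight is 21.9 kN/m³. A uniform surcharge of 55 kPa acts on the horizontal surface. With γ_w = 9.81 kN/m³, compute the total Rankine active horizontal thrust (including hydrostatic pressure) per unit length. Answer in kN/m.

K_a = tan²(45° − φ/2) = 0.3920.
γ' = 21.9 − 9.81 = 12.09 kN/m³. h₂ = H − d_w = 3.7 m.
σ'_h: at surface K_a·q = 21.56; at WT K_a(q+γd_w) = 62.52; at base K_a(q+γd_w+γ'h₂) = 80.06 kPa.
P₁ = ½(21.56+62.52)×5.5 = 231.2; P₂ = ½(62.52+80.06)×3.7 = 263.8; P_w = ½γ_w h₂² = 67.15.
Total = 231.2+263.8+67.15 = 562.1 kN/m.

562 kN/m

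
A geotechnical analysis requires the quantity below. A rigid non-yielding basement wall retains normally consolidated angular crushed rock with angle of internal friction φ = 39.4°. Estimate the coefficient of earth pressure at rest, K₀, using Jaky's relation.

K₀ = 1 − sin φ' = 1 − sin 39.4° = 0.3653.

0.365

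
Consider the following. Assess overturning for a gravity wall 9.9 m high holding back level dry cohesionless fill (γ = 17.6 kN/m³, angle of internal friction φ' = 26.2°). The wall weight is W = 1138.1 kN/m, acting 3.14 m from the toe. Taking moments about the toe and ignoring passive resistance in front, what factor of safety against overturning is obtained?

3.24

K_a = tan²(45° − 26.2°/2) = 0.3874.
P_a = ½K_aγH² = 0.5×0.3874×17.6×9.9² = 334.2 kN/m, acting at H/3 = 3.300 m above the base.
Overturning moment M_o = P_a × H/3 = 334.2 × 3.300 = 1103.
Resisting moment M_r = W × 3.14 = 1138.1 × 3.14 = 3574.
FS_overturning = M_r/M_o = 3574/1103 = 3.241.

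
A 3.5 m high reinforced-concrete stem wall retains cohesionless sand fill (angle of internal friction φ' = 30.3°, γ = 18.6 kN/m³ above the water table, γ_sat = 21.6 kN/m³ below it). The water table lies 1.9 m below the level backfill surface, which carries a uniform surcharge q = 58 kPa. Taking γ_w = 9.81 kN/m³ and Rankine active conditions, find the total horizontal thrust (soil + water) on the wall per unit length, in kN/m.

K_a = tan²(45° − φ/2) = 0.3293.
γ' = 21.6 − 9.81 = 11.79 kN/m³. h₂ = H − d_w = 1.6 m.
σ'_h: at surface K_a·q = 19.10; at WT K_a(q+γd_w) = 30.74; at base K_a(q+γd_w+γ'h₂) = 36.95 kPa.
P₁ = ½(19.10+30.74)×1.9 = 47.35; P₂ = ½(30.74+36.95)×1.6 = 54.15; P_w = ½γ_w h₂² = 12.56.
Total = 47.35+54.15+12.56 = 114.1 kN/m.

114 kN/m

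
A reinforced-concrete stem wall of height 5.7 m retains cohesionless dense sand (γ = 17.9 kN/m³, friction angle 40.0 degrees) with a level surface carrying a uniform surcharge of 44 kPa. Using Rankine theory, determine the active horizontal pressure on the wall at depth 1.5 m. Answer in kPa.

15.4 kPa

K_a = (1 − sin φ)/(1 + sin φ) = 0.2174.
σ_v = γz + q = 17.9 × 1.5 + 44 = 70.85 kPa.
σ_h = K_a σ_v = 0.2174 × 70.85 = 15.41 kPa.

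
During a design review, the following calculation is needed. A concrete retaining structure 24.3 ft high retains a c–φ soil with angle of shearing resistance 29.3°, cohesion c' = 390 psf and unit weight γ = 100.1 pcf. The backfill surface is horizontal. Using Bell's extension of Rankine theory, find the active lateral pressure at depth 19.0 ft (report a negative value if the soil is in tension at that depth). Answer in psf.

195 psf

K_a = (1 − sin φ)/(1 + sin φ) = 0.3428.
σ_a = K_a γ z − 2c√K_a = 0.3428×100.1×19.0 − 2×390×0.5855 = 195.3 psf.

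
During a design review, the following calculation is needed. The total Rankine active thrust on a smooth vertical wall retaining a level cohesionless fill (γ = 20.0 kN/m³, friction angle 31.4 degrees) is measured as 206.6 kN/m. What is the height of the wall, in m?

K_a = 0.3149. P_a = ½ K_a γ H² ⇒ H = √(2P_a/(K_a γ)).
H = √(2×206.6/(0.3149×20.0)) = 8.100 m.

8.10 m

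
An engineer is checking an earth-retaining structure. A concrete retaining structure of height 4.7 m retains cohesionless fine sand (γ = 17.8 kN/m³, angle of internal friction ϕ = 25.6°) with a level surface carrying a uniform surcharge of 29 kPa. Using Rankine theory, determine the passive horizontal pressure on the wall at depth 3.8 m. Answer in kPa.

244 kPa

K_p = (1 + sin φ)/(1 − sin φ) = 2.522.
σ_v = γz + q = 17.8 × 3.8 + 29 = 96.64 kPa.
σ_h = K_p σ_v = 2.522 × 96.64 = 243.7 kPa.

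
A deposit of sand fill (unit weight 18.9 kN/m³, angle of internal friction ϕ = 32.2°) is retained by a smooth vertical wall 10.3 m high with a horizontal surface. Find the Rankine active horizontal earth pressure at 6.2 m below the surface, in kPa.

35.7 kPa

K_a = (1 − sin φ)/(1 + sin φ) = 0.3047.
σ_h = K_a γ z = 0.3047 × 18.9 × 6.2 = 35.71 kPa.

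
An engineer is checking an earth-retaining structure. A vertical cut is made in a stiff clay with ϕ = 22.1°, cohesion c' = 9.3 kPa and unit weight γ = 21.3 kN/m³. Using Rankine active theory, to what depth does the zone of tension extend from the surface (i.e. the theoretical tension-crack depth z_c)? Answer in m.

1.30 m

K_a = tan²(45° − 22.1°/2) = 0.4533; √K_a = 0.6732.
The active pressure is zero where K_a γ z = 2c√K_a, so z_c = 2c/(γ√K_a) = 2×9.3/(21.3×0.6732) = 1.297 m.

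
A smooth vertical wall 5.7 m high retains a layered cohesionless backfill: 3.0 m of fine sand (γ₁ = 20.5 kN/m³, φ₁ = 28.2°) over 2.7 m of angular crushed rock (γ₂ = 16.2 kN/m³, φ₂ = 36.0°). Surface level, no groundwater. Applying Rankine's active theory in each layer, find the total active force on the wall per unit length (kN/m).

K_a1 = tan²(45°−28.2°/2) = 0.3582; K_a2 = tan²(45°−36.0°/2) = 0.2596.
Layer 1: σ at base = K_a1 γ₁ h₁ = 22.03 kPa; P₁ = ½×22.03×3.0 = 33.04.
Layer 2: σ_v at top = γ₁h₁ = 61.50; σ_h top = K_a2×61.50 = 15.97; σ_h base = K_a2×(61.50+16.2×2.7) = 27.32.
P₂ = ½(15.97+27.32)×2.7 = 58.44. Total P_a = 33.04+58.44 = 91.48 kN/m.

91.5 kN/m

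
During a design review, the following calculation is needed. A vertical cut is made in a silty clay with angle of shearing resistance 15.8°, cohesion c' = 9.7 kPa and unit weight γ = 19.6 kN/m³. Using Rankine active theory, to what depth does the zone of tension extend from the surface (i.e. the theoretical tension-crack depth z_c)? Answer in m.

K_a = tan²(45° − 15.8°/2) = 0.5720; √K_a = 0.7563.
The active pressure is zero where K_a γ z = 2c√K_a, so z_c = 2c/(γ√K_a) = 2×9.7/(19.6×0.7563) = 1.309 m.

1.31 m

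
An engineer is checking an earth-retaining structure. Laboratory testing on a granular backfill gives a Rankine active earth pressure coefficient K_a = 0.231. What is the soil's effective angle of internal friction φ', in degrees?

38.7°

K_a = tan²(45° − φ/2) ⇒ 45° − φ/2 = arctan(√0.231) = 25.67°.
φ = 2(45° − 25.67°) = 38.66°.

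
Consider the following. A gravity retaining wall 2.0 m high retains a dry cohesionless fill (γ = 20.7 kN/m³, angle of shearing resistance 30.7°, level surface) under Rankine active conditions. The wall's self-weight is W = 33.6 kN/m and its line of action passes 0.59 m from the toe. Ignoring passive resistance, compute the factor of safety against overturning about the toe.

2.22

K_a = tan²(45° − 30.7°/2) = 0.3240.
P_a = ½K_aγH² = 0.5×0.3240×20.7×2.0² = 13.41 kN/m, acting at H/3 = 0.6667 m above the base.
Overturning moment M_o = P_a × H/3 = 13.41 × 0.6667 = 8.943.
Resisting moment M_r = W × 0.59 = 33.6 × 0.59 = 19.82.
FS_overturning = M_r/M_o = 19.82/8.943 = 2.217.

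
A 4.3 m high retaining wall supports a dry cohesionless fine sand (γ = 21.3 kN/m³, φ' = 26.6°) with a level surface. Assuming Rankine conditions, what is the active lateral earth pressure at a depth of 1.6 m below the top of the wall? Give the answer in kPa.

13.0 kPa

K_a = (1 − sin φ)/(1 + sin φ) = 0.3814.
σ_h = K_a γ z = 0.3814 × 21.3 × 1.6 = 13.00 kPa.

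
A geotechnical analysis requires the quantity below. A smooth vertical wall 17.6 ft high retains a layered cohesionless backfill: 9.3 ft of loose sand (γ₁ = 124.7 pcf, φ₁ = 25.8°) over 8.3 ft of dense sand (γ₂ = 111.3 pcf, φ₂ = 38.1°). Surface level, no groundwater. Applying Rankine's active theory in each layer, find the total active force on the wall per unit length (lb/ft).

K_a1 = tan²(45°−25.8°/2) = 0.3935; K_a2 = tan²(45°−38.1°/2) = 0.2368.
Layer 1: σ at base = K_a1 γ₁ h₁ = 456.4 psf; P₁ = ½×456.4×9.3 = 2122.
Layer 2: σ_v at top = γ₁h₁ = 1160; σ_h top = K_a2×1160 = 274.7; σ_h base = K_a2×(1160+111.3×8.3) = 493.4.
P₂ = ½(274.7+493.4)×8.3 = 3188. Total P_a = 2122+3188 = 5310 lb/ft.

5310 lb/ft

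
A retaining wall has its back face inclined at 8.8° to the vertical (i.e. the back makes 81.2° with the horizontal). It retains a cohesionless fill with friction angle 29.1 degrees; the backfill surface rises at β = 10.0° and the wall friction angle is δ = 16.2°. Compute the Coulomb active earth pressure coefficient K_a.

0.438

K_a = sin²(α+φ) / [sin²α · sin(α−δ) · (1 + √{sin(φ+δ)sin(φ−β) / (sin(α−δ)sin(α+β))})²].
With α = 81.2°, φ = 29.1°, δ = 16.2°, β = 10.0°: K_a = 0.4378.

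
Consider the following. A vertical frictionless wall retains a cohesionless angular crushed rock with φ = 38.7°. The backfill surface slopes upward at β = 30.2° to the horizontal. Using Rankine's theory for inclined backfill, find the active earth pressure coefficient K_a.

K_a = cos β · (cos β − √(cos²β − cos²φ)) / (cos β + √(cos²β − cos²φ)).
cos β = 0.8643, cos φ = 0.7804, √(cos²β − cos²φ) = 0.3713.
K_a = 0.8643 × (0.8643 − 0.3713)/(0.8643 + 0.3713) = 0.3448.

0.345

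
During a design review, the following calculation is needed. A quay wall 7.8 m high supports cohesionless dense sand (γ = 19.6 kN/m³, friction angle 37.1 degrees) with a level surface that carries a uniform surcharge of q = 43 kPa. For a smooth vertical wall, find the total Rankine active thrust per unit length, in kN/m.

231 kN/m

K_a = tan²(45° − φ/2) = 0.2475.
Soil triangle: ½ K_a γ H² = 0.5×0.2475×19.6×7.8² = 147.6 kN/m.
Surcharge rectangle: K_a q H = 0.2475×43×7.8 = 83.01 kN/m.
Total = 147.6 + 83.01 = 230.6 kN/m.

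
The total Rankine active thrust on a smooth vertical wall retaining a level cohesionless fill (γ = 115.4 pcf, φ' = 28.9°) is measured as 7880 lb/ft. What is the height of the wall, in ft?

19.8 ft

K_a = 0.3484. P_a = ½ K_a γ H² ⇒ H = √(2P_a/(K_a γ)).
H = √(2×7880/(0.3484×115.4)) = 19.80 ft.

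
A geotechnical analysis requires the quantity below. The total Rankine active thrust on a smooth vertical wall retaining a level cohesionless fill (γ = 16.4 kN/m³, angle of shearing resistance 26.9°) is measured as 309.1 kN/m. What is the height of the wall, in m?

10.00 m

K_a = 0.3770. P_a = ½ K_a γ H² ⇒ H = √(2P_a/(K_a γ)).
H = √(2×309.1/(0.3770×16.4)) = 9.999 m.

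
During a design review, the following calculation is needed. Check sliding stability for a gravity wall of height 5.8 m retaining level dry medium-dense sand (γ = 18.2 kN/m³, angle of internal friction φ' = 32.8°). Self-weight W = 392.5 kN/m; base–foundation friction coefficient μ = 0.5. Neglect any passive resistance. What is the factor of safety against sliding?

K_a = tan²(45° − 32.8°/2) = 0.2973.
P_a = ½K_aγH² = 0.5×0.2973×18.2×5.8² = 91.00 kN/m, acting at H/3 = 1.933 m above the base.
FS_sliding = μW / P_a = 0.5×392.5 / 91.00 = 2.157.

2.16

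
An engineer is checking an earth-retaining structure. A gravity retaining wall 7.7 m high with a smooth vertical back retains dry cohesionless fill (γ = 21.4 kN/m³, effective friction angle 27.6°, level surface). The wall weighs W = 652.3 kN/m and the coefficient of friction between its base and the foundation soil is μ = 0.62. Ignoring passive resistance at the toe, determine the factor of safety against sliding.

1.74

K_a = tan²(45° − 27.6°/2) = 0.3668.
P_a = ½K_aγH² = 0.5×0.3668×21.4×7.7² = 232.7 kN/m, acting at H/3 = 2.567 m above the base.
FS_sliding = μW / P_a = 0.62×652.3 / 232.7 = 1.738.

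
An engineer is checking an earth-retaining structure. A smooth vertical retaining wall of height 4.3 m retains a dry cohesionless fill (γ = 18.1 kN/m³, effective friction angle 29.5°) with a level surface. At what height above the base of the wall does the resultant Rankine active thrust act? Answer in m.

1.43 m

K_a = 0.3401.
The pressure distribution is triangular, so the resultant acts at H/3 above the base = 4.3/3 = 1.433 m.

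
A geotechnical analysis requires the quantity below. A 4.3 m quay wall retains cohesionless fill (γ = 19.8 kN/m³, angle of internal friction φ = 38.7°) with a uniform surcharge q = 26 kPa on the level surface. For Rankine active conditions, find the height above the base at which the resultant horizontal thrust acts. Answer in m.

K_a = 0.2306.
Triangular part P₁ = ½K_aγH² = 42.21 at H/3 = 1.433 m; rectangular part P₂ = K_a q H = 25.78 at H/2 = 2.150 m.
ȳ = (P₁·1.433 + P₂·2.150)/(P₁+P₂) = 1.705 m.

1.71 m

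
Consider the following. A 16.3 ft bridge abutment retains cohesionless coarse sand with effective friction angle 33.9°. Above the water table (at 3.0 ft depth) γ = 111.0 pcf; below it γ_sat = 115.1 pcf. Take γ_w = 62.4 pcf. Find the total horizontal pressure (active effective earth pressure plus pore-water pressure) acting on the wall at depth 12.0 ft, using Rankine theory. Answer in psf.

791 psf

K_a = (1 − sin φ)/(1 + sin φ) = 0.2839.
γ' = 115.1 − 62.4 = 52.70 pcf.
Effective vertical stress at 12.0 ft: σ'_v = 111.0×3.0 + 52.70×9.00 = 807.3 psf.
σ'_h = K_a σ'_v = 0.2839 × 807.3 = 229.2 psf; u = γ_w × 9.00 = 561.6 psf.
Total σ_h = 229.2 + 561.6 = 790.8 psf.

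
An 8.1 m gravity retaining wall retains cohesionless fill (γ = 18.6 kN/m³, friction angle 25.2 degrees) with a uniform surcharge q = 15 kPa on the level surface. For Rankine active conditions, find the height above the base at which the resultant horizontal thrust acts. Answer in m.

2.92 m

K_a = 0.4027.
Triangular part P₁ = ½K_aγH² = 245.7 at H/3 = 2.700 m; rectangular part P₂ = K_a q H = 48.93 at H/2 = 4.050 m.
ȳ = (P₁·2.700 + P₂·4.050)/(P₁+P₂) = 2.924 m.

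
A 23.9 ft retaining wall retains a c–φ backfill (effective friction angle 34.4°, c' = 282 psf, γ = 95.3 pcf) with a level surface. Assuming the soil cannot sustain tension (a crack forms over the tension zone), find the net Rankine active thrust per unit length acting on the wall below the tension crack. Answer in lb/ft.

2130 lb/ft

K_a = 0.2780; √K_a = 0.5272.
Tension-crack depth z_c = 2c/(γ√K_a) = 2×282/(95.3×0.5272) = 11.22 ft.
σ_a at base = K_a γ H − 2c√K_a = 0.2780×95.3×23.9 − 2×282×0.5272 = 335.8 psf.
P_a = ½ × 335.8 × (H − z_c) = 0.5×335.8×12.68 = 2128 lb/ft.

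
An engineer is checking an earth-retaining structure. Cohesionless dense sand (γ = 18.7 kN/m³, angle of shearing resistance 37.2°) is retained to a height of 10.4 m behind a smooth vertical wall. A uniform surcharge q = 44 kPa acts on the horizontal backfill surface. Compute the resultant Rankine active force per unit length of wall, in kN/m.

362 kN/m

K_a = tan²(45° − φ/2) = 0.2464.
Soil triangle: ½ K_a γ H² = 0.5×0.2464×18.7×10.4² = 249.2 kN/m.
Surcharge rectangle: K_a q H = 0.2464×44×10.4 = 112.8 kN/m.
Total = 249.2 + 112.8 = 362.0 kN/m.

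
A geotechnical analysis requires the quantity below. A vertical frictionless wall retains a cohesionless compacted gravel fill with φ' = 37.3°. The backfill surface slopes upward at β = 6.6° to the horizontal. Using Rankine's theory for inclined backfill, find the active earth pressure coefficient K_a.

0.249

K_a = cos β · (cos β − √(cos²β − cos²φ)) / (cos β + √(cos²β − cos²φ)).
cos β = 0.9934, cos φ = 0.7955, √(cos²β − cos²φ) = 0.5950.
K_a = 0.9934 × (0.9934 − 0.5950)/(0.9934 + 0.5950) = 0.2492.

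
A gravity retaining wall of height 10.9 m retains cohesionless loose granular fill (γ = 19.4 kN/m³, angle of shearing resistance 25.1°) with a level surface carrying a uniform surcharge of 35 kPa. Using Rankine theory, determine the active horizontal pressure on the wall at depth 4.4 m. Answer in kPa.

48.7 kPa

K_a = (1 − sin φ)/(1 + sin φ) = 0.4043.
σ_v = γz + q = 19.4 × 4.4 + 35 = 120.4 kPa.
σ_h = K_a σ_v = 0.4043 × 120.4 = 48.66 kPa.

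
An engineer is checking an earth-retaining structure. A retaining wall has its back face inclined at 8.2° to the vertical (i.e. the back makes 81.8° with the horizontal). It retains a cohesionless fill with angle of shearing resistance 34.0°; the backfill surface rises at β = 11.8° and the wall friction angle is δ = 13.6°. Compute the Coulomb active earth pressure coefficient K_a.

K_a = sin²(α+φ) / [sin²α · sin(α−δ) · (1 + √{sin(φ+δ)sin(φ−β) / (sin(α−δ)sin(α+β))})²].
With α = 81.8°, φ = 34.0°, δ = 13.6°, β = 11.8°: K_a = 0.3715.

0.372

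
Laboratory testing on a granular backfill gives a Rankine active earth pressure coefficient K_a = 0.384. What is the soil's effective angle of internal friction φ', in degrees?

26.4°

K_a = tan²(45° − φ/2) ⇒ 45° − φ/2 = arctan(√0.384) = 31.79°.
φ = 2(45° − 31.79°) = 26.43°.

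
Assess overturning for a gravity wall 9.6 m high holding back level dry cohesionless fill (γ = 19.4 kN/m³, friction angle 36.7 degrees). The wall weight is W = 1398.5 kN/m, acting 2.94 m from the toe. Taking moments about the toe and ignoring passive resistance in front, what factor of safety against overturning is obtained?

5.71

K_a = tan²(45° − 36.7°/2) = 0.2519.
P_a = ½K_aγH² = 0.5×0.2519×19.4×9.6² = 225.1 kN/m, acting at H/3 = 3.200 m above the base.
Overturning moment M_o = P_a × H/3 = 225.1 × 3.200 = 720.5.
Resisting moment M_r = W × 2.94 = 1398.5 × 2.94 = 4112.
FS_overturning = M_r/M_o = 4112/720.5 = 5.707.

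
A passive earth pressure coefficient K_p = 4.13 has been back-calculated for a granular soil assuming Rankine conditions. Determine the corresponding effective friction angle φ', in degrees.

37.6°

K_p = (1+sin φ)/(1−sin φ) ⇒ sin φ = (K_p − 1)/(K_p + 1) = 0.6101.
φ = arcsin(0.6101) = 37.60°.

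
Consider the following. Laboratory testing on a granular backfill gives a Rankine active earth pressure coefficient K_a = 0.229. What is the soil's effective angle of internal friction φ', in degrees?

K_a = tan²(45° − φ/2) ⇒ 45° − φ/2 = arctan(√0.229) = 25.57°.
φ = 2(45° − 25.57°) = 38.85°.

38.9°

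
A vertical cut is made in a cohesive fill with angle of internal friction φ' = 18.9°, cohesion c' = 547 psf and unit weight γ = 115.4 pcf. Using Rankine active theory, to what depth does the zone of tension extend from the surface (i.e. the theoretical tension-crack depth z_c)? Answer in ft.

13.3 ft

K_a = tan²(45° − 18.9°/2) = 0.5107; √K_a = 0.7146.
The active pressure is zero where K_a γ z = 2c√K_a, so z_c = 2c/(γ√K_a) = 2×547/(115.4×0.7146) = 13.27 ft.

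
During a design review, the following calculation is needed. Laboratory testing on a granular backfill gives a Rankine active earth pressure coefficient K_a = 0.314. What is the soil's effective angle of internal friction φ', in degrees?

31.5°

K_a = tan²(45° − φ/2) ⇒ 45° − φ/2 = arctan(√0.314) = 29.26°.
φ = 2(45° − 29.26°) = 31.47°.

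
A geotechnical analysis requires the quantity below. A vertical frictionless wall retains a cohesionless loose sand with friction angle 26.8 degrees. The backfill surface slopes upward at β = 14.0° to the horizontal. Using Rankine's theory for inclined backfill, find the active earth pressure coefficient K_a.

K_a = cos β · (cos β − √(cos²β − cos²φ)) / (cos β + √(cos²β − cos²φ)).
cos β = 0.9703, cos φ = 0.8926, √(cos²β − cos²φ) = 0.3805.
K_a = 0.9703 × (0.9703 − 0.3805)/(0.9703 + 0.3805) = 0.4237.

0.424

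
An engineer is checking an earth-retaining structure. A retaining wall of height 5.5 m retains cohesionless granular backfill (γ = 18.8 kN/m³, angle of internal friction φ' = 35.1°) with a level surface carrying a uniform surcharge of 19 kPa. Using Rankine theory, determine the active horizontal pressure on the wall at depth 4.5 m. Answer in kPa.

K_a = (1 − sin φ)/(1 + sin φ) = 0.2698.
σ_v = γz + q = 18.8 × 4.5 + 19 = 103.6 kPa.
σ_h = K_a σ_v = 0.2698 × 103.6 = 27.96 kPa.

28.0 kPa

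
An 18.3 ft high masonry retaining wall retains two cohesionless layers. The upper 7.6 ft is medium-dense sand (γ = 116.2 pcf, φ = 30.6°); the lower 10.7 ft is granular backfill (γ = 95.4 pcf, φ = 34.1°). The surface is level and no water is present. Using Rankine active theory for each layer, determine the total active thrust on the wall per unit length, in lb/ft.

5290 lb/ft

K_a1 = tan²(45°−30.6°/2) = 0.3253; K_a2 = tan²(45°−34.1°/2) = 0.2815.
Layer 1: σ at base = K_a1 γ₁ h₁ = 287.3 psf; P₁ = ½×287.3×7.6 = 1092.
Layer 2: σ_v at top = γ₁h₁ = 883.1; σ_h top = K_a2×883.1 = 248.6; σ_h base = K_a2×(883.1+95.4×10.7) = 536.0.
P₂ = ½(248.6+536.0)×10.7 = 4198. Total P_a = 1092+4198 = 5290 lb/ft.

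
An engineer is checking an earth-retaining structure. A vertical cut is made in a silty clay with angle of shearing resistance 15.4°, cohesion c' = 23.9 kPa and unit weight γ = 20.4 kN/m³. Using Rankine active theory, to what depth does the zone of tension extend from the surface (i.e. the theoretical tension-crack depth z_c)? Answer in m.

K_a = tan²(45° − 15.4°/2) = 0.5803; √K_a = 0.7618.
The active pressure is zero where K_a γ z = 2c√K_a, so z_c = 2c/(γ√K_a) = 2×23.9/(20.4×0.7618) = 3.076 m.

3.08 m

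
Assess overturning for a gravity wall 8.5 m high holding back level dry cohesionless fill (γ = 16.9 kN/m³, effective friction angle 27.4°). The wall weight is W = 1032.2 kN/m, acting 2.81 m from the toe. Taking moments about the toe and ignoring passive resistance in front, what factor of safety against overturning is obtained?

K_a = tan²(45° − 27.4°/2) = 0.3697.
P_a = ½K_aγH² = 0.5×0.3697×16.9×8.5² = 225.7 kN/m, acting at H/3 = 2.833 m above the base.
Overturning moment M_o = P_a × H/3 = 225.7 × 2.833 = 639.5.
Resisting moment M_r = W × 2.81 = 1032.2 × 2.81 = 2900.
FS_overturning = M_r/M_o = 2900/639.5 = 4.536.

4.54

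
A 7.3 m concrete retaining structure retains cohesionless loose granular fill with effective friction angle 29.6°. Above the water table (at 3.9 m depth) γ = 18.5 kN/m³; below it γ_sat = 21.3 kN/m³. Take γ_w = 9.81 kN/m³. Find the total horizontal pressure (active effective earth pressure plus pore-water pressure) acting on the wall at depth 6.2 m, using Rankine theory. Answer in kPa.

K_a = (1 − sin φ)/(1 + sin φ) = 0.3387.
γ' = 21.3 − 9.81 = 11.49 kN/m³.
Effective vertical stress at 6.2 m: σ'_v = 18.5×3.9 + 11.49×2.30 = 98.58 kPa.
σ'_h = K_a σ'_v = 0.3387 × 98.58 = 33.39 kPa; u = γ_w × 2.30 = 22.56 kPa.
Total σ_h = 33.39 + 22.56 = 55.95 kPa.

56.0 kPa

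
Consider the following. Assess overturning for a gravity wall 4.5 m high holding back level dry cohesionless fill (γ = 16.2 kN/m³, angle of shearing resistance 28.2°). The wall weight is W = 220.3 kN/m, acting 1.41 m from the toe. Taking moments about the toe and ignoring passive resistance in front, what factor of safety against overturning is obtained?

3.52

K_a = tan²(45° − 28.2°/2) = 0.3582.
P_a = ½K_aγH² = 0.5×0.3582×16.2×4.5² = 58.75 kN/m, acting at H/3 = 1.500 m above the base.
Overturning moment M_o = P_a × H/3 = 58.75 × 1.500 = 88.13.
Resisting moment M_r = W × 1.41 = 220.3 × 1.41 = 310.6.
FS_overturning = M_r/M_o = 310.6/88.13 = 3.525.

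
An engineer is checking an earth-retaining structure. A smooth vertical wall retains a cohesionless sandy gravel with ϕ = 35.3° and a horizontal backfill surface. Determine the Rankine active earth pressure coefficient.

K_a = (1 − sin φ)/(1 + sin φ) = (1 − sin 35.3°)/(1 + sin 35.3°) = 0.2675.

0.268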